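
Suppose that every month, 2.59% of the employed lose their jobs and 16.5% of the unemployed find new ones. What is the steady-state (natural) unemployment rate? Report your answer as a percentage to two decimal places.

At steady state the flows balance: s·E = f·U, so U/(E+U) = s/(s+f).
u* = 2.59 / (2.59 + 16.5) = 2.59 / 19.09 = 13.57%.

Steady-state unemployment rate ≈ 13.57%.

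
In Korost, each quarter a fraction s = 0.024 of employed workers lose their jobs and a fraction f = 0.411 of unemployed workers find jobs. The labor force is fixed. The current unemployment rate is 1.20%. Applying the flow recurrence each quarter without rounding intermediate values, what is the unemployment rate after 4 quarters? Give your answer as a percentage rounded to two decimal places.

With a fixed labor force, u_{t+1} = u_t + s·(1−u_t) − f·u_t = u_t·(1−s−f) + s.
Here 1−s−f = 0.565 and s = 0.024.
u_1 = 0.012000 × 0.565 + 0.024 = 0.030780.
u_2 = 0.030780 × 0.565 + 0.024 = 0.041391.
u_3 = 0.041391 × 0.565 + 0.024 = 0.047386.
u_4 = 0.047386 × 0.565 + 0.024 = 0.050773.

Unemployment rate after four quarters ≈ 5.08%.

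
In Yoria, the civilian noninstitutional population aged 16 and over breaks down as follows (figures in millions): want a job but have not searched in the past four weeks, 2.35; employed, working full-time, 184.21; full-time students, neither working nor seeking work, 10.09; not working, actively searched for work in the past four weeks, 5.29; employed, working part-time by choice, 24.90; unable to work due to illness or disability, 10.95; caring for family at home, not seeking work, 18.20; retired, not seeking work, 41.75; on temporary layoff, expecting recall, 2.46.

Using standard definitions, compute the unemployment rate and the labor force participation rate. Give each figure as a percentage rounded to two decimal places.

Employed = 184.21 + 24.90 = 209.11 million.
Unemployed = 5.29 + 2.46 = 7.75 million (jobless and actively searching, or on temporary layoff).
Labor force = 209.11 + 7.75 = 216.86 million.
Not in labor force = 2.35 + 10.09 + 10.95 + 18.20 + 41.75 = 83.34 million (those not working and not actively searching are outside the labor force — including those who want a job but have given up searching).
Civilian working-age population = 216.86 + 83.34 = 300.20 million.
Unemployment rate = 7.75 / 216.86 = 3.57%.
Labor force participation rate = 216.86 / 300.20 = 72.24%.

Unemployment rate ≈ 3.57%; labor force participation rate ≈ 72.24%.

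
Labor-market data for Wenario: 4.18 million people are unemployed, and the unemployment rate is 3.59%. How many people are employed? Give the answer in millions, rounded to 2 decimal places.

About 112.25 million are employed.

Labor force = U / u = 4.18 / 0.0359 ≈ 116.43 million.
Employed = labor force − unemployed = 116.43 − 4.18 = 112.25 million.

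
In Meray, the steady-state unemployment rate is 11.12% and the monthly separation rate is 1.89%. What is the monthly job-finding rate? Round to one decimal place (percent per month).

Job-finding rate ≈ 15.1% per month.

From u* = s/(s+f): f = s·(1−u)/u.
f = 1.89 × (1 − 0.1112) / 0.1112 = 1.6798 / 0.1112 ≈ 15.1% per month.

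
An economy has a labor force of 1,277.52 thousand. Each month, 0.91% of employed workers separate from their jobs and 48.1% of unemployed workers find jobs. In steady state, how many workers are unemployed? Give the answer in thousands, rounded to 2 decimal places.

About 23.72 thousand are unemployed in steady state.

Steady-state unemployment rate u* = s/(s+f) = 0.91/(0.91+48.1) = 0.018568.
Unemployed = u* × labor force = 0.018568 × 1,277.52 ≈ 23.72 thousand.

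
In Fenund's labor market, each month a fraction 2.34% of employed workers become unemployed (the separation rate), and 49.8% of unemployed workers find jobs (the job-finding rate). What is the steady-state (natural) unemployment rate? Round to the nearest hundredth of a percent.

Steady-state unemployment rate ≈ 4.49%.

At steady state the flows balance: s·E = f·U, so U/(E+U) = s/(s+f).
u* = 2.34 / (2.34 + 49.8) = 2.34 / 52.14 = 4.49%.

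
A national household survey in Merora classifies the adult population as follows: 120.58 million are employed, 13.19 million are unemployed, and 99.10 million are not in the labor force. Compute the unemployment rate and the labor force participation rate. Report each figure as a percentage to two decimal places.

Labor force = employed + unemployed = 120.58 + 13.19 = 133.77 million.
Working-age population = 133.77 + 99.10 = 232.87 million.
Unemployment rate = 13.19 / 133.77 = 9.86%.
Labor force participation rate = 133.77 / 232.87 = 57.44%.

Unemployment rate ≈ 9.86%; labor force participation rate ≈ 57.44%.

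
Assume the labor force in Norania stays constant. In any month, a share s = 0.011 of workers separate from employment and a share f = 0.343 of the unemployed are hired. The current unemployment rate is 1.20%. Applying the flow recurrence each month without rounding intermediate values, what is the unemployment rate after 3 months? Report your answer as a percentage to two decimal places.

Unemployment rate after three months ≈ 2.59%.

With a fixed labor force, u_{t+1} = u_t + s·(1−u_t) − f·u_t = u_t·(1−s−f) + s.
Here 1−s−f = 0.646 and s = 0.011.
u_1 = 0.012000 × 0.646 + 0.011 = 0.018752.
u_2 = 0.018752 × 0.646 + 0.011 = 0.023114.
u_3 = 0.023114 × 0.646 + 0.011 = 0.025932.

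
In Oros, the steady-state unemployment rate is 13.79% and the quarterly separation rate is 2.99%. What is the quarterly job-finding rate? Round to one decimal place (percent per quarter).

Job-finding rate ≈ 18.7% per quarter.

From u* = s/(s+f): f = s·(1−u)/u.
f = 2.99 × (1 − 0.1379) / 0.1379 = 2.5777 / 0.1379 ≈ 18.7% per quarter.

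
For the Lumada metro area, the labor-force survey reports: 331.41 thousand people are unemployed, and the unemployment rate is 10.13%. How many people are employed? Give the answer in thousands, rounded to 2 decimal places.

Labor force = U / u = 331.41 / 0.1013 ≈ 3,271.57 thousand.
Employed = labor force − unemployed = 3,271.57 − 331.41 = 2,940.16 thousand.

About 2,940.16 thousand are employed.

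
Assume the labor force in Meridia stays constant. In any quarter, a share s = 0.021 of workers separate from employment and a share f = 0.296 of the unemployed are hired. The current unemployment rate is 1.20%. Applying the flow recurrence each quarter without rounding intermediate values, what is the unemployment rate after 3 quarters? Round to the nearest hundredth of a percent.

Unemployment rate after three quarters ≈ 4.90%.

With a fixed labor force, u_{t+1} = u_t + s·(1−u_t) − f·u_t = u_t·(1−s−f) + s.
Here 1−s−f = 0.683 and s = 0.021.
u_1 = 0.012000 × 0.683 + 0.021 = 0.029196.
u_2 = 0.029196 × 0.683 + 0.021 = 0.040941.
u_3 = 0.040941 × 0.683 + 0.021 = 0.048963.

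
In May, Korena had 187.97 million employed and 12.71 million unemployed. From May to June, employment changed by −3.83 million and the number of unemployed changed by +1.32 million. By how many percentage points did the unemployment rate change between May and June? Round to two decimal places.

The unemployment rate changed by +0.75 percentage points.

May: labor force = 187.97 + 12.71 = 200.68; u = 12.71/200.68 = 6.33%.
June: labor force = 184.14 + 14.03 = 198.17; u = 14.03/198.17 = 7.08%.
Change = 7.08% − 6.33% = +0.75 pp.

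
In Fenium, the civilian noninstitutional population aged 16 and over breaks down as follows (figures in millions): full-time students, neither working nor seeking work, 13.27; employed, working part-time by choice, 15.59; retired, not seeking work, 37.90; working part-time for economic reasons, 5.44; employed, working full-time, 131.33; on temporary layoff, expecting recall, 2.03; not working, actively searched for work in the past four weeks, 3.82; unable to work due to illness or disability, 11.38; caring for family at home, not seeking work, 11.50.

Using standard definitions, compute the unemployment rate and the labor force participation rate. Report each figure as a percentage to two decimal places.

Unemployment rate ≈ 3.70%; labor force participation rate ≈ 68.12%.

Employed = 15.59 + 5.44 + 131.33 = 152.36 million (anyone who worked, including part-time for economic reasons, counts as employed).
Unemployed = 2.03 + 3.82 = 5.85 million (jobless and actively searching, or on temporary layoff).
Labor force = 152.36 + 5.85 = 158.21 million.
Not in labor force = 13.27 + 37.90 + 11.38 + 11.50 = 74.05 million (those not working and not actively searching are outside the labor force).
Civilian working-age population = 158.21 + 74.05 = 232.26 million.
Unemployment rate = 5.85 / 158.21 = 3.70%.
Labor force participation rate = 158.21 / 232.26 = 68.12%.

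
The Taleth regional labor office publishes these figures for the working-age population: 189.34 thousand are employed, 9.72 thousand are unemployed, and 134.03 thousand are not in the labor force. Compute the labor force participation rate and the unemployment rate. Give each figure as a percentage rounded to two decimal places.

Labor force participation rate ≈ 59.76%; unemployment rate ≈ 4.88%.

Labor force = employed + unemployed = 189.34 + 9.72 = 199.06 thousand.
Working-age population = 199.06 + 134.03 = 333.09 thousand.
Unemployment rate = 9.72 / 199.06 = 4.88%.
Labor force participation rate = 199.06 / 333.09 = 59.76%.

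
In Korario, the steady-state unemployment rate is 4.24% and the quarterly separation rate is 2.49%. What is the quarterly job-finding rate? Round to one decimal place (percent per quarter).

Job-finding rate ≈ 56.2% per quarter.

From u* = s/(s+f): f = s·(1−u)/u.
f = 2.49 × (1 − 0.0424) / 0.0424 = 2.3844 / 0.0424 ≈ 56.2% per quarter.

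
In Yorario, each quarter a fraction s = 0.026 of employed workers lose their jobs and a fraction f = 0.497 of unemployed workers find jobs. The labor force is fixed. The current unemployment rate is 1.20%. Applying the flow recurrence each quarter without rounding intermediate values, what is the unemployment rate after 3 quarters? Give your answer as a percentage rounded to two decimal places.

Unemployment rate after three quarters ≈ 4.56%.

With a fixed labor force, u_{t+1} = u_t + s·(1−u_t) − f·u_t = u_t·(1−s−f) + s.
Here 1−s−f = 0.477 and s = 0.026.
u_1 = 0.012000 × 0.477 + 0.026 = 0.031724.
u_2 = 0.031724 × 0.477 + 0.026 = 0.041132.
u_3 = 0.041132 × 0.477 + 0.026 = 0.045620.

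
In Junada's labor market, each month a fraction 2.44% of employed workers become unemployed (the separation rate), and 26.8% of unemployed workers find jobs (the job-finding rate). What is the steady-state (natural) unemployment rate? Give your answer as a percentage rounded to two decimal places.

At steady state the flows balance: s·E = f·U, so U/(E+U) = s/(s+f).
u* = 2.44 / (2.44 + 26.8) = 2.44 / 29.24 = 8.34%.

Steady-state unemployment rate ≈ 8.34%.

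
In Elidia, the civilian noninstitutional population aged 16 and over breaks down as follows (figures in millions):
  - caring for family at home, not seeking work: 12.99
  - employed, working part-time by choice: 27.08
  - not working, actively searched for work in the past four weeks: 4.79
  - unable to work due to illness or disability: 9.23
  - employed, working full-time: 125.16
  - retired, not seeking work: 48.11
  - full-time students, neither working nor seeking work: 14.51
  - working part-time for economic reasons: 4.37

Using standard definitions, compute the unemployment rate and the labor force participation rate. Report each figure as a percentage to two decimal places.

Employed = 27.08 + 125.16 + 4.37 = 156.61 million (anyone who worked, including part-time for economic reasons, counts as employed).
Unemployed = 4.79 million.
Labor force = 156.61 + 4.79 = 161.40 million.
Not in labor force = 12.99 + 9.23 + 48.11 + 14.51 = 84.84 million (those not working and not actively searching are outside the labor force).
Civilian working-age population = 161.40 + 84.84 = 246.24 million.
Unemployment rate = 4.79 / 161.40 = 2.97%.
Labor force participation rate = 161.40 / 246.24 = 65.55%.

Unemployment rate ≈ 2.97%; labor force participation rate ≈ 65.55%.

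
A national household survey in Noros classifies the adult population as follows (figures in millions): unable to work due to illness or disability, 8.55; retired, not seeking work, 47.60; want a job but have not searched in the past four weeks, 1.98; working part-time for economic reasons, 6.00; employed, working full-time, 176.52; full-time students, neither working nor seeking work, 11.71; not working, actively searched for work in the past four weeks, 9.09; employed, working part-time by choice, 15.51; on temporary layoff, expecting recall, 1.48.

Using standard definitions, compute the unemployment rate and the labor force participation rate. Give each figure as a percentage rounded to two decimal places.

Employed = 6.00 + 176.52 + 15.51 = 198.03 million (anyone who worked, including part-time for economic reasons, counts as employed).
Unemployed = 9.09 + 1.48 = 10.57 million (jobless and actively searching, or on temporary layoff).
Labor force = 198.03 + 10.57 = 208.60 million.
Not in labor force = 8.55 + 47.60 + 1.98 + 11.71 = 69.84 million (those not working and not actively searching are outside the labor force — including those who want a job but have given up searching).
Civilian working-age population = 208.60 + 69.84 = 278.44 million.
Unemployment rate = 10.57 / 208.60 = 5.07%.
Labor force participation rate = 208.60 / 278.44 = 74.92%.

Unemployment rate ≈ 5.07%; labor force participation rate ≈ 74.92%.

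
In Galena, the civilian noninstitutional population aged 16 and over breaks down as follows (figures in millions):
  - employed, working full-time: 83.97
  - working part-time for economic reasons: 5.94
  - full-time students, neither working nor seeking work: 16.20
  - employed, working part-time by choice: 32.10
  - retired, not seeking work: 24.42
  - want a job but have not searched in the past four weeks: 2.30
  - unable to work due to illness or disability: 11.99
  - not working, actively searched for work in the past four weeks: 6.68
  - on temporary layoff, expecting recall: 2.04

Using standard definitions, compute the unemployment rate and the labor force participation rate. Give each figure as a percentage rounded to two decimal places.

Unemployment rate ≈ 6.67%; labor force participation rate ≈ 70.42%.

Employed = 83.97 + 5.94 + 32.10 = 122.01 million (anyone who worked, including part-time for economic reasons, counts as employed).
Unemployed = 6.68 + 2.04 = 8.72 million (jobless and actively searching, or on temporary layoff).
Labor force = 122.01 + 8.72 = 130.73 million.
Not in labor force = 16.20 + 24.42 + 2.30 + 11.99 = 54.91 million (those not working and not actively searching are outside the labor force — including those who want a job but have given up searching).
Civilian working-age population = 130.73 + 54.91 = 185.64 million.
Unemployment rate = 8.72 / 130.73 = 6.67%.
Labor force participation rate = 130.73 / 185.64 = 70.42%.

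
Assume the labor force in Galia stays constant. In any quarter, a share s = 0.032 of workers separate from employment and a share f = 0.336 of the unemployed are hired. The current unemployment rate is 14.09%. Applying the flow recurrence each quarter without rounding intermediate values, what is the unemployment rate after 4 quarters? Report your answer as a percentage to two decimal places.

With a fixed labor force, u_{t+1} = u_t + s·(1−u_t) − f·u_t = u_t·(1−s−f) + s.
Here 1−s−f = 0.632 and s = 0.032.
u_1 = 0.140900 × 0.632 + 0.032 = 0.121049.
u_2 = 0.121049 × 0.632 + 0.032 = 0.108503.
u_3 = 0.108503 × 0.632 + 0.032 = 0.100574.
u_4 = 0.100574 × 0.632 + 0.032 = 0.095563.

Unemployment rate after four quarters ≈ 9.56%.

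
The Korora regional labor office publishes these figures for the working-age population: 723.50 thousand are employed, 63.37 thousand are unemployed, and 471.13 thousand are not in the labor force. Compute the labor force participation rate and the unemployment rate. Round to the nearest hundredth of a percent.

Labor force = employed + unemployed = 723.50 + 63.37 = 786.87 thousand.
Working-age population = 786.87 + 471.13 = 1,258.00 thousand.
Unemployment rate = 63.37 / 786.87 = 8.05%.
Labor force participation rate = 786.87 / 1,258.00 = 62.55%.

Labor force participation rate ≈ 62.55%; unemployment rate ≈ 8.05%.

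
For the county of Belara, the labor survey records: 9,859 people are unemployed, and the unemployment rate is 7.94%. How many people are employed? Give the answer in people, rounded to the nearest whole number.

About 114,310 are employed.

Labor force = U / u = 9,859 / 0.0794 ≈ 124,169.
Employed = labor force − unemployed = 124,169 − 9,859 = 114,310.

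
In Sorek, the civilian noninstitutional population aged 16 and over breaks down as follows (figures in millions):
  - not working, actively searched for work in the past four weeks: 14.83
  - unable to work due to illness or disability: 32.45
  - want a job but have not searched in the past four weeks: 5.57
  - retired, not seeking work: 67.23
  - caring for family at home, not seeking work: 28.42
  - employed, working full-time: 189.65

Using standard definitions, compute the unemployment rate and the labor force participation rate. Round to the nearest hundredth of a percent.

Unemployment rate ≈ 7.25%; labor force participation rate ≈ 60.47%.

Employed = 189.65 million.
Unemployed = 14.83 million.
Labor force = 189.65 + 14.83 = 204.48 million.
Not in labor force = 32.45 + 5.57 + 67.23 + 28.42 = 133.67 million (those not working and not actively searching are outside the labor force — including those who want a job but have given up searching).
Civilian working-age population = 204.48 + 133.67 = 338.15 million.
Unemployment rate = 14.83 / 204.48 = 7.25%.
Labor force participation rate = 204.48 / 338.15 = 60.47%.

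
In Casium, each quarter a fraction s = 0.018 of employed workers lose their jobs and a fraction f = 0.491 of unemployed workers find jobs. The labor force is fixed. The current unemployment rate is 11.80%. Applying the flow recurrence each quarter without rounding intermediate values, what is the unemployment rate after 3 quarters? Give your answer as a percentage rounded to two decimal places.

Unemployment rate after three quarters ≈ 4.51%.

With a fixed labor force, u_{t+1} = u_t + s·(1−u_t) − f·u_t = u_t·(1−s−f) + s.
Here 1−s−f = 0.491 and s = 0.018.
u_1 = 0.118000 × 0.491 + 0.018 = 0.075938.
u_2 = 0.075938 × 0.491 + 0.018 = 0.055286.
u_3 = 0.055286 × 0.491 + 0.018 = 0.045145.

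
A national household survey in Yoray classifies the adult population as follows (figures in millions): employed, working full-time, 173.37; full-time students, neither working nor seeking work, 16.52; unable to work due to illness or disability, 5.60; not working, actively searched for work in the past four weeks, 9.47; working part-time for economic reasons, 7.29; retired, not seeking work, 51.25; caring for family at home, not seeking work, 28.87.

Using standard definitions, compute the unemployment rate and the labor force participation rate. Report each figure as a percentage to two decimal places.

Unemployment rate ≈ 4.98%; labor force participation rate ≈ 65.03%.

Employed = 173.37 + 7.29 = 180.66 million (anyone who worked, including part-time for economic reasons, counts as employed).
Unemployed = 9.47 million.
Labor force = 180.66 + 9.47 = 190.13 million.
Not in labor force = 16.52 + 5.60 + 51.25 + 28.87 = 102.24 million (those not working and not actively searching are outside the labor force).
Civilian working-age population = 190.13 + 102.24 = 292.37 million.
Unemployment rate = 9.47 / 190.13 = 4.98%.
Labor force participation rate = 190.13 / 292.37 = 65.03%.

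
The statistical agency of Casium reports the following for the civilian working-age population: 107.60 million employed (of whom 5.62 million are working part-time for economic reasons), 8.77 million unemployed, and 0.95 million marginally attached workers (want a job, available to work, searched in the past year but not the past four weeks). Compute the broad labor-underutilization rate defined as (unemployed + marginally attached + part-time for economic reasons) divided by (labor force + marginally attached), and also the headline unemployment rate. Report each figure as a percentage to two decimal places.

Labor force = 107.60 + 8.77 = 116.37 million.
Numerator = 8.77 + 0.95 + 5.62 = 15.34 million.
Denominator = 116.37 + 0.95 = 117.32 million.
Broad rate = 15.34 / 117.32 = 13.08%.
Headline unemployment rate = 8.77 / 116.37 = 7.54%.

Broad underutilization rate ≈ 13.08%; headline unemployment rate ≈ 7.54%.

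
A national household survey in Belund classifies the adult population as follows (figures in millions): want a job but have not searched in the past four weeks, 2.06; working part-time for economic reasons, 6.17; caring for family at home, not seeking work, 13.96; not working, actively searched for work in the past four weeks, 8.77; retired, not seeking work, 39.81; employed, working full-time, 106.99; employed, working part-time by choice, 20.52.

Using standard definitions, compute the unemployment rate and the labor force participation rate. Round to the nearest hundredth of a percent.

Unemployment rate ≈ 6.16%; labor force participation rate ≈ 71.84%.

Employed = 6.17 + 106.99 + 20.52 = 133.68 million (anyone who worked, including part-time for economic reasons, counts as employed).
Unemployed = 8.77 million.
Labor force = 133.68 + 8.77 = 142.45 million.
Not in labor force = 2.06 + 13.96 + 39.81 = 55.83 million (those not working and not actively searching are outside the labor force — including those who want a job but have given up searching).
Civilian working-age population = 142.45 + 55.83 = 198.28 million.
Unemployment rate = 8.77 / 142.45 = 6.16%.
Labor force participation rate = 142.45 / 198.28 = 71.84%.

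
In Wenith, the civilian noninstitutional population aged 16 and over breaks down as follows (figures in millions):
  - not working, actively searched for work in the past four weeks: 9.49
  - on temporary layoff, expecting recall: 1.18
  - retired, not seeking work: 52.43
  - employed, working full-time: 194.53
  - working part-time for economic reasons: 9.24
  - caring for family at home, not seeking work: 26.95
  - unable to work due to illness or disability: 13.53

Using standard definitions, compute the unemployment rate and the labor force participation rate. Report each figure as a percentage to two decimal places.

Unemployment rate ≈ 4.98%; labor force participation rate ≈ 69.77%.

Employed = 194.53 + 9.24 = 203.77 million (anyone who worked, including part-time for economic reasons, counts as employed).
Unemployed = 9.49 + 1.18 = 10.67 million (jobless and actively searching, or on temporary layoff).
Labor force = 203.77 + 10.67 = 214.44 million.
Not in labor force = 52.43 + 26.95 + 13.53 = 92.91 million (those not working and not actively searching are outside the labor force).
Civilian working-age population = 214.44 + 92.91 = 307.35 million.
Unemployment rate = 10.67 / 214.44 = 4.98%.
Labor force participation rate = 214.44 / 307.35 = 69.77%.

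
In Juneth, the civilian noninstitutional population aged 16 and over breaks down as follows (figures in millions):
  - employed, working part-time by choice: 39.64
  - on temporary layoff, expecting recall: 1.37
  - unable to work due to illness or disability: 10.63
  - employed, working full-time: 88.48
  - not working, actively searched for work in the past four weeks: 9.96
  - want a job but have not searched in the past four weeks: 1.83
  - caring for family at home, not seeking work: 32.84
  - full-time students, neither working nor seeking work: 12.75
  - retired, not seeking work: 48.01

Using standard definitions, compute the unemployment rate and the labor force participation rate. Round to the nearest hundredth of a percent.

Employed = 39.64 + 88.48 = 128.12 million.
Unemployed = 1.37 + 9.96 = 11.33 million (jobless and actively searching, or on temporary layoff).
Labor force = 128.12 + 11.33 = 139.45 million.
Not in labor force = 10.63 + 1.83 + 32.84 + 12.75 + 48.01 = 106.06 million (those not working and not actively searching are outside the labor force — including those who want a job but have given up searching).
Civilian working-age population = 139.45 + 106.06 = 245.51 million.
Unemployment rate = 11.33 / 139.45 = 8.12%.
Labor force participation rate = 139.45 / 245.51 = 56.80%.

Unemployment rate ≈ 8.12%; labor force participation rate ≈ 56.80%.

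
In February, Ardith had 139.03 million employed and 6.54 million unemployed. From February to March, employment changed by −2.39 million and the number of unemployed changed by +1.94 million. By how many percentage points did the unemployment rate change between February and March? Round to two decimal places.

The unemployment rate changed by +1.35 percentage points.

February: labor force = 139.03 + 6.54 = 145.57; u = 6.54/145.57 = 4.49%.
March: labor force = 136.64 + 8.48 = 145.12; u = 8.48/145.12 = 5.84%.
Change = 5.84% − 4.49% = +1.35 pp.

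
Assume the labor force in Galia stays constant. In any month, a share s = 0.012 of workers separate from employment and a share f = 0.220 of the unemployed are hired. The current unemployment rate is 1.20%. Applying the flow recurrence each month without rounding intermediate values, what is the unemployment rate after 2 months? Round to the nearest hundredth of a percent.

With a fixed labor force, u_{t+1} = u_t + s·(1−u_t) − f·u_t = u_t·(1−s−f) + s.
Here 1−s−f = 0.768 and s = 0.012.
u_1 = 0.012000 × 0.768 + 0.012 = 0.021216.
u_2 = 0.021216 × 0.768 + 0.012 = 0.028294.

Unemployment rate after two months ≈ 2.83%.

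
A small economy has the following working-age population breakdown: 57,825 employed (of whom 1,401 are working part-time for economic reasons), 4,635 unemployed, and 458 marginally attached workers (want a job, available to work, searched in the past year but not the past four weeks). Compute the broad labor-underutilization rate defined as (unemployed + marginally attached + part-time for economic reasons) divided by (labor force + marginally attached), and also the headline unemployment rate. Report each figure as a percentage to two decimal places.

Labor force = 57,825 + 4,635 = 62,460.
Numerator = 4,635 + 458 + 1,401 = 6,494.
Denominator = 62,460 + 458 = 62,918.
Broad rate = 6,494 / 62,918 = 10.32%.
Headline unemployment rate = 4,635 / 62,460 = 7.42%.

Broad underutilization rate ≈ 10.32%; headline unemployment rate ≈ 7.42%.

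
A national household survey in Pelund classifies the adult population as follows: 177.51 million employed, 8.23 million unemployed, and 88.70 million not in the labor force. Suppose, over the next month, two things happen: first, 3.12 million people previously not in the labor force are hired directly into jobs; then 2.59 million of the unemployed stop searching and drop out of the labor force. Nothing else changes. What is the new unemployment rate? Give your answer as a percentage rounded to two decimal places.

New unemployment rate ≈ 3.03%.

Initially, labor force = 177.51 + 8.23 = 185.74 million, so u = 8.23/185.74 = 4.43%.
After the first change, employed and labor force both rise by 3.12; unemployed unchanged → E = 180.63, U = 8.23, labor force = 188.86 million.
After the second change, unemployed and labor force both fall by 2.59 → E = 180.63, U = 5.64, labor force = 186.27 million.
New unemployment rate = 5.64 / 186.27 = 3.03%.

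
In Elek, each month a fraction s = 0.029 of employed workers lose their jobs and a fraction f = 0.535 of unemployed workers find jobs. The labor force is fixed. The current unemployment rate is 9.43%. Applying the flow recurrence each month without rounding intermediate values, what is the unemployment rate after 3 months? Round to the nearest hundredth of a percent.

Unemployment rate after three months ≈ 5.50%.

With a fixed labor force, u_{t+1} = u_t + s·(1−u_t) − f·u_t = u_t·(1−s−f) + s.
Here 1−s−f = 0.436 and s = 0.029.
u_1 = 0.094300 × 0.436 + 0.029 = 0.070115.
u_2 = 0.070115 × 0.436 + 0.029 = 0.059570.
u_3 = 0.059570 × 0.436 + 0.029 = 0.054973.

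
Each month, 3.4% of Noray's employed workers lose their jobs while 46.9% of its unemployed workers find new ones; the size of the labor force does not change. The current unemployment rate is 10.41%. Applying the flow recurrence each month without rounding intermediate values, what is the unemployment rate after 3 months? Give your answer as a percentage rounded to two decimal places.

With a fixed labor force, u_{t+1} = u_t + s·(1−u_t) − f·u_t = u_t·(1−s−f) + s.
Here 1−s−f = 0.497 and s = 0.034.
u_1 = 0.104100 × 0.497 + 0.034 = 0.085738.
u_2 = 0.085738 × 0.497 + 0.034 = 0.076612.
u_3 = 0.076612 × 0.497 + 0.034 = 0.072076.

Unemployment rate after three months ≈ 7.21%.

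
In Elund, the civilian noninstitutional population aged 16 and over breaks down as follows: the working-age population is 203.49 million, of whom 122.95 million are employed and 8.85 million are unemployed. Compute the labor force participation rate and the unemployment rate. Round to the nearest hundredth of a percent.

Labor force participation rate ≈ 64.77%; unemployment rate ≈ 6.71%.

Labor force = employed + unemployed = 122.95 + 8.85 = 131.80 million.
Unemployment rate = 8.85 / 131.80 = 6.71%.
Labor force participation rate = 131.80 / 203.49 = 64.77%.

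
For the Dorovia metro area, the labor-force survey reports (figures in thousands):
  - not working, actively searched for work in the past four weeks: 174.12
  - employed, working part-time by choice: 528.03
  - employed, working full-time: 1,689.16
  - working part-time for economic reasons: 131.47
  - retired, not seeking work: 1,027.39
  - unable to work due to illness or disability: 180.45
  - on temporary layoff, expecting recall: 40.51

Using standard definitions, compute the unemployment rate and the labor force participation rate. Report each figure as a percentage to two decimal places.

Employed = 528.03 + 1,689.16 + 131.47 = 2,348.66 thousand (anyone who worked, including part-time for economic reasons, counts as employed).
Unemployed = 174.12 + 40.51 = 214.63 thousand (jobless and actively searching, or on temporary layoff).
Labor force = 2,348.66 + 214.63 = 2,563.29 thousand.
Not in labor force = 1,027.39 + 180.45 = 1,207.84 thousand (those not working and not actively searching are outside the labor force).
Civilian working-age population = 2,563.29 + 1,207.84 = 3,771.13 thousand.
Unemployment rate = 214.63 / 2,563.29 = 8.37%.
Labor force participation rate = 2,563.29 / 3,771.13 = 67.97%.

Unemployment rate ≈ 8.37%; labor force participation rate ≈ 67.97%.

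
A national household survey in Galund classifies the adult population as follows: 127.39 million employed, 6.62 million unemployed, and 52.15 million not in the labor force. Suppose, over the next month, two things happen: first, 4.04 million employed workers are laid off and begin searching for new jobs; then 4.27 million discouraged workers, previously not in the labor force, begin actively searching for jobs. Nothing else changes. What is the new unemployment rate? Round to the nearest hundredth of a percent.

Initially, labor force = 127.39 + 6.62 = 134.01 million, so u = 6.62/134.01 = 4.94%.
After the first change, employed falls and unemployed rises by 4.04; labor force unchanged → E = 123.35, U = 10.66, labor force = 134.01 million.
After the second change, unemployed and labor force both rise by 4.27 → E = 123.35, U = 14.93, labor force = 138.28 million.
New unemployment rate = 14.93 / 138.28 = 10.80%.

New unemployment rate ≈ 10.80%.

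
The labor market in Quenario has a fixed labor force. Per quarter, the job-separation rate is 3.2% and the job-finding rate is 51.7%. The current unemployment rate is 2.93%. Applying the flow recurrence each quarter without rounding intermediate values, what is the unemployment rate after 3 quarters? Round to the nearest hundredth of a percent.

With a fixed labor force, u_{t+1} = u_t + s·(1−u_t) − f·u_t = u_t·(1−s−f) + s.
Here 1−s−f = 0.451 and s = 0.032.
u_1 = 0.029300 × 0.451 + 0.032 = 0.045214.
u_2 = 0.045214 × 0.451 + 0.032 = 0.052392.
u_3 = 0.052392 × 0.451 + 0.032 = 0.055629.

Unemployment rate after three quarters ≈ 5.56%.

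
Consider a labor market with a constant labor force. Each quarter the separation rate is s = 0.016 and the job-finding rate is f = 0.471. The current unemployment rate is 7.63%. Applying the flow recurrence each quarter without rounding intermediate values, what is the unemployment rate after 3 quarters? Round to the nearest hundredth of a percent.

With a fixed labor force, u_{t+1} = u_t + s·(1−u_t) − f·u_t = u_t·(1−s−f) + s.
Here 1−s−f = 0.513 and s = 0.016.
u_1 = 0.076300 × 0.513 + 0.016 = 0.055142.
u_2 = 0.055142 × 0.513 + 0.016 = 0.044288.
u_3 = 0.044288 × 0.513 + 0.016 = 0.038720.

Unemployment rate after three quarters ≈ 3.87%.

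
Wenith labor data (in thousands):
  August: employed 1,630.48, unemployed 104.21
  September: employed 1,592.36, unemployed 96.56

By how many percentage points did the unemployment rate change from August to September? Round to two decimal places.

The unemployment rate changed by −0.29 percentage points.

August: labor force = 1,630.48 + 104.21 = 1,734.69; u = 104.21/1,734.69 = 6.01%.
September: labor force = 1,592.36 + 96.56 = 1,688.92; u = 96.56/1,688.92 = 5.72%.
Change = 5.72% − 6.01% = −0.29 pp.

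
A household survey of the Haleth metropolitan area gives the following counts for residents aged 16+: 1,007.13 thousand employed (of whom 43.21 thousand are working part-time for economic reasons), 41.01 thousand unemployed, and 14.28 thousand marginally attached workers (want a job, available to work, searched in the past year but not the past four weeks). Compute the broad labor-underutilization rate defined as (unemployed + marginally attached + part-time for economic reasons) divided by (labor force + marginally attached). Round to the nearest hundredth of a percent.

Labor force = 1,007.13 + 41.01 = 1,048.14 thousand.
Numerator = 41.01 + 14.28 + 43.21 = 98.50 thousand.
Denominator = 1,048.14 + 14.28 = 1,062.42 thousand.
Broad rate = 98.50 / 1,062.42 = 9.27%.

Broad underutilization rate ≈ 9.27%.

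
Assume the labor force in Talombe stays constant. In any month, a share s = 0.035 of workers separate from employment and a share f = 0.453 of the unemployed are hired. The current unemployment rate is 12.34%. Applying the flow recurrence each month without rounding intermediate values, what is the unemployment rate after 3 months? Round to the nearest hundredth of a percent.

With a fixed labor force, u_{t+1} = u_t + s·(1−u_t) − f·u_t = u_t·(1−s−f) + s.
Here 1−s−f = 0.512 and s = 0.035.
u_1 = 0.123400 × 0.512 + 0.035 = 0.098181.
u_2 = 0.098181 × 0.512 + 0.035 = 0.085269.
u_3 = 0.085269 × 0.512 + 0.035 = 0.078658.

Unemployment rate after three months ≈ 7.87%.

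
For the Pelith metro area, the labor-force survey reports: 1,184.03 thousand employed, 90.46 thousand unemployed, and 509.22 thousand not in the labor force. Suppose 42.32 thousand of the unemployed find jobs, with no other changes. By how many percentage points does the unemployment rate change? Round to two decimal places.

The unemployment rate changes by −3.32 percentage points.

Initially, labor force = 1,184.03 + 90.46 = 1,274.49 thousand, so u = 90.46/1,274.49 = 7.10%.
After the change, unemployed falls and employed rises by 42.32; labor force unchanged → E = 1,226.35, U = 48.14, labor force = 1,274.49 thousand.
New unemployment rate = 48.14 / 1,274.49 = 3.78%.
Change = 3.78% − 7.10% = −3.32 percentage points.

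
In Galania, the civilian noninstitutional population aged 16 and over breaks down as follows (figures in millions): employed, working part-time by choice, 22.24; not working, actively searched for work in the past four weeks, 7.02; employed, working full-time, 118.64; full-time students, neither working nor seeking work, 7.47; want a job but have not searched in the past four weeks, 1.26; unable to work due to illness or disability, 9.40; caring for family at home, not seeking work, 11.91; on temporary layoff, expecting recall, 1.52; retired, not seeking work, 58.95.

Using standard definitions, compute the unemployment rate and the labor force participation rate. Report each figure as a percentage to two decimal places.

Unemployment rate ≈ 5.72%; labor force participation rate ≈ 62.67%.

Employed = 22.24 + 118.64 = 140.88 million.
Unemployed = 7.02 + 1.52 = 8.54 million (jobless and actively searching, or on temporary layoff).
Labor force = 140.88 + 8.54 = 149.42 million.
Not in labor force = 7.47 + 1.26 + 9.40 + 11.91 + 58.95 = 88.99 million (those not working and not actively searching are outside the labor force — including those who want a job but have given up searching).
Civilian working-age population = 149.42 + 88.99 = 238.41 million.
Unemployment rate = 8.54 / 149.42 = 5.72%.
Labor force participation rate = 149.42 / 238.41 = 62.67%.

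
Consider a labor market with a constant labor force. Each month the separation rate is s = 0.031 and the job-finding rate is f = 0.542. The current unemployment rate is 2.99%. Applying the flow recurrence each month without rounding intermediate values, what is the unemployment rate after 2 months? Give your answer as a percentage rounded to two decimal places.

Unemployment rate after two months ≈ 4.97%.

With a fixed labor force, u_{t+1} = u_t + s·(1−u_t) − f·u_t = u_t·(1−s−f) + s.
Here 1−s−f = 0.427 and s = 0.031.
u_1 = 0.029900 × 0.427 + 0.031 = 0.043767.
u_2 = 0.043767 × 0.427 + 0.031 = 0.049689.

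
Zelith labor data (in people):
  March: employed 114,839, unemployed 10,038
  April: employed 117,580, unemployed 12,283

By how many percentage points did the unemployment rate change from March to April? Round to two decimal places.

March: labor force = 114,839 + 10,038 = 124,877; u = 10,038/124,877 = 8.04%.
April: labor force = 117,580 + 12,283 = 129,863; u = 12,283/129,863 = 9.46%.
Change = 9.46% − 8.04% = +1.42 pp.

The unemployment rate changed by +1.42 percentage points.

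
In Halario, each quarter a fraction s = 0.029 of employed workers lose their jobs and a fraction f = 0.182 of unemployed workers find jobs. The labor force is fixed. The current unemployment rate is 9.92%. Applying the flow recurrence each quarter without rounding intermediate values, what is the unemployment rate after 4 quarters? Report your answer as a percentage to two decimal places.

Unemployment rate after four quarters ≈ 12.26%.

With a fixed labor force, u_{t+1} = u_t + s·(1−u_t) − f·u_t = u_t·(1−s−f) + s.
Here 1−s−f = 0.789 and s = 0.029.
u_1 = 0.099200 × 0.789 + 0.029 = 0.107269.
u_2 = 0.107269 × 0.789 + 0.029 = 0.113635.
u_3 = 0.113635 × 0.789 + 0.029 = 0.118658.
u_4 = 0.118658 × 0.789 + 0.029 = 0.122621.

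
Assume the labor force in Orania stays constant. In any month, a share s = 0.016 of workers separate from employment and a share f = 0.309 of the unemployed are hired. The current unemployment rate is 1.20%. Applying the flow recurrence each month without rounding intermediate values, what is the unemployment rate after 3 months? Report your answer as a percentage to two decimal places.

Unemployment rate after three months ≈ 3.78%.

With a fixed labor force, u_{t+1} = u_t + s·(1−u_t) − f·u_t = u_t·(1−s−f) + s.
Here 1−s−f = 0.675 and s = 0.016.
u_1 = 0.012000 × 0.675 + 0.016 = 0.024100.
u_2 = 0.024100 × 0.675 + 0.016 = 0.032268.
u_3 = 0.032268 × 0.675 + 0.016 = 0.037781.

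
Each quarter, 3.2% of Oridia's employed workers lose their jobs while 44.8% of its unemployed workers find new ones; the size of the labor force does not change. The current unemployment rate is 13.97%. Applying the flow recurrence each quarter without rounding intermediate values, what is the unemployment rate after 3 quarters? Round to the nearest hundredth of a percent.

With a fixed labor force, u_{t+1} = u_t + s·(1−u_t) − f·u_t = u_t·(1−s−f) + s.
Here 1−s−f = 0.520 and s = 0.032.
u_1 = 0.139700 × 0.520 + 0.032 = 0.104644.
u_2 = 0.104644 × 0.520 + 0.032 = 0.086415.
u_3 = 0.086415 × 0.520 + 0.032 = 0.076936.

Unemployment rate after three quarters ≈ 7.69%.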